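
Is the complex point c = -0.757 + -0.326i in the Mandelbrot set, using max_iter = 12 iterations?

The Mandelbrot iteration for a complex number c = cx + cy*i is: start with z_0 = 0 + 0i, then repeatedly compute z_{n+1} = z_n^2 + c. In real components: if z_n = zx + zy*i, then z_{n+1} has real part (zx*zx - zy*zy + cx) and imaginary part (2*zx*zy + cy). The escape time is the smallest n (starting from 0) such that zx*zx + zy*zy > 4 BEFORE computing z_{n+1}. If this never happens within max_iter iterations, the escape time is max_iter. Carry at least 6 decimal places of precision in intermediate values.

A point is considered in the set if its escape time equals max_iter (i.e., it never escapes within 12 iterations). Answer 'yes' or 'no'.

z_0 = 0 + 0i, c = -0.7570 + -0.3260i
Iter 1: z = -0.7570 + -0.3260i, |z|^2 = 0.6793
Iter 2: z = -0.2902 + 0.1676i, |z|^2 = 0.1123
Iter 3: z = -0.7008 + -0.4233i, |z|^2 = 0.6703
Iter 4: z = -0.4450 + 0.2673i, |z|^2 = 0.2694
Iter 5: z = -0.6304 + -0.5639i, |z|^2 = 0.7154
Iter 6: z = -0.6775 + 0.3850i, |z|^2 = 0.6072
Iter 7: z = -0.4462 + -0.8476i, |z|^2 = 0.9176
Iter 8: z = -1.2764 + 0.4305i, |z|^2 = 1.8144
Iter 9: z = 0.6868 + -1.4248i, |z|^2 = 2.5018
Iter 10: z = -2.3155 + -2.2831i, |z|^2 = 10.5740
Escaped at iteration 10

Answer: no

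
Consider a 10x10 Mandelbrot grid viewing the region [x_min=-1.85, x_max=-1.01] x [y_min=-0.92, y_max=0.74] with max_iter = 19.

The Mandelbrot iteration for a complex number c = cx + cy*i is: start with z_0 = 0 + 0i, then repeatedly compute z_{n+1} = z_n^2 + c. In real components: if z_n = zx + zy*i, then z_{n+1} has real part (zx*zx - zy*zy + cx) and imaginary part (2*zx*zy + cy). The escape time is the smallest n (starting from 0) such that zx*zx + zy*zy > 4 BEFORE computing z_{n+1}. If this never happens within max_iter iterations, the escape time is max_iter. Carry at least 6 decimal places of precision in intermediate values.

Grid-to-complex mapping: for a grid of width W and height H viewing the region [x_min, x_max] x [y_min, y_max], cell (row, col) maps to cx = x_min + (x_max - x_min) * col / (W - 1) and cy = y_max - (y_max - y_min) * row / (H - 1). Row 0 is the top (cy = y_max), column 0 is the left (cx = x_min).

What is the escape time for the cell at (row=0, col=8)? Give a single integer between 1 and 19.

Answer: 3

Derivation:
z_0 = 0 + 0i, c = -1.1033 + 0.7400i
Iter 1: z = -1.1033 + 0.7400i, |z|^2 = 1.7649
Iter 2: z = -0.4336 + -0.8929i, |z|^2 = 0.9853
Iter 3: z = -1.7127 + 1.5143i, |z|^2 = 5.2264
Escaped at iteration 3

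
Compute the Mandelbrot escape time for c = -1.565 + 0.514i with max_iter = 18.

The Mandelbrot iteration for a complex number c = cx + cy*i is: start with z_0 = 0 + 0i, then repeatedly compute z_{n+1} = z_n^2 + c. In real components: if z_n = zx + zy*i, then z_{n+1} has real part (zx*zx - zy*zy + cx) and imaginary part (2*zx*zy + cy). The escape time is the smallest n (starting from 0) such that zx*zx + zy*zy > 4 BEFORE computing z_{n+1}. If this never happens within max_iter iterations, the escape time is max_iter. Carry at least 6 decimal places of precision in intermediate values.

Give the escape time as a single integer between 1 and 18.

z_0 = 0 + 0i, c = -1.5650 + 0.5140i
Iter 1: z = -1.5650 + 0.5140i, |z|^2 = 2.7134
Iter 2: z = 0.6200 + -1.0948i, |z|^2 = 1.5831
Iter 3: z = -2.3792 + -0.8436i, |z|^2 = 6.3723
Escaped at iteration 3

Answer: 3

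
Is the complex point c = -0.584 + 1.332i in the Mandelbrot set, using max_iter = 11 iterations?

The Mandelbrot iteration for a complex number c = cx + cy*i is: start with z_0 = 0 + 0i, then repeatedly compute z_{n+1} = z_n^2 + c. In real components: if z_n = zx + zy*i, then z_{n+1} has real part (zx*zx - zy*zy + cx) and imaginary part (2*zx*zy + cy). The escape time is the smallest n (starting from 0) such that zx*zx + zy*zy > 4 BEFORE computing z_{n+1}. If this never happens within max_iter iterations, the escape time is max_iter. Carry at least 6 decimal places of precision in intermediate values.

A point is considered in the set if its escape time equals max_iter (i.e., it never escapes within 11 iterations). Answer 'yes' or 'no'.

z_0 = 0 + 0i, c = -0.5840 + 1.3320i
Iter 1: z = -0.5840 + 1.3320i, |z|^2 = 2.1153
Iter 2: z = -2.0172 + -0.2238i, |z|^2 = 4.1190
Escaped at iteration 2

Answer: no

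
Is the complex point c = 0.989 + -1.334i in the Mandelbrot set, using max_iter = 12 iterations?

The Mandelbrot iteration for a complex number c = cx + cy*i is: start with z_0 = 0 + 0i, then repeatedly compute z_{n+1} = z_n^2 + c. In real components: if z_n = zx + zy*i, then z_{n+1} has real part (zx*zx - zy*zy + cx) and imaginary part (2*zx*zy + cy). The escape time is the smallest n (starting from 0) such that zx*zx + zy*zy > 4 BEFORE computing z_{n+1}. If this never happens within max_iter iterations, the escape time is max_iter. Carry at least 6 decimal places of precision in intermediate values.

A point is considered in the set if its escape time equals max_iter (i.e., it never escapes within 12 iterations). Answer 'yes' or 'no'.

Answer: no

Derivation:
z_0 = 0 + 0i, c = 0.9890 + -1.3340i
Iter 1: z = 0.9890 + -1.3340i, |z|^2 = 2.7577
Iter 2: z = 0.1876 + -3.9727i, |z|^2 = 15.8171
Escaped at iteration 2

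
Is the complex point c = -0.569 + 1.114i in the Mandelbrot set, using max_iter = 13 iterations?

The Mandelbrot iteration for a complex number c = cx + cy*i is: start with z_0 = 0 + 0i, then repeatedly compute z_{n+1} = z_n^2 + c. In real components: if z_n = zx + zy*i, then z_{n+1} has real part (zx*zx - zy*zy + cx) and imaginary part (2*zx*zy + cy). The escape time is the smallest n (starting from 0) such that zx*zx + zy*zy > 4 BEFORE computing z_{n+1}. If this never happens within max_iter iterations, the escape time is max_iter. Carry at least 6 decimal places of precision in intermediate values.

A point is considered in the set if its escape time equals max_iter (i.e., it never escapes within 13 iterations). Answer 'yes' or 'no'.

z_0 = 0 + 0i, c = -0.5690 + 1.1140i
Iter 1: z = -0.5690 + 1.1140i, |z|^2 = 1.5648
Iter 2: z = -1.4862 + -0.1537i, |z|^2 = 2.2325
Iter 3: z = 1.6163 + 1.5710i, |z|^2 = 5.0802
Escaped at iteration 3

Answer: no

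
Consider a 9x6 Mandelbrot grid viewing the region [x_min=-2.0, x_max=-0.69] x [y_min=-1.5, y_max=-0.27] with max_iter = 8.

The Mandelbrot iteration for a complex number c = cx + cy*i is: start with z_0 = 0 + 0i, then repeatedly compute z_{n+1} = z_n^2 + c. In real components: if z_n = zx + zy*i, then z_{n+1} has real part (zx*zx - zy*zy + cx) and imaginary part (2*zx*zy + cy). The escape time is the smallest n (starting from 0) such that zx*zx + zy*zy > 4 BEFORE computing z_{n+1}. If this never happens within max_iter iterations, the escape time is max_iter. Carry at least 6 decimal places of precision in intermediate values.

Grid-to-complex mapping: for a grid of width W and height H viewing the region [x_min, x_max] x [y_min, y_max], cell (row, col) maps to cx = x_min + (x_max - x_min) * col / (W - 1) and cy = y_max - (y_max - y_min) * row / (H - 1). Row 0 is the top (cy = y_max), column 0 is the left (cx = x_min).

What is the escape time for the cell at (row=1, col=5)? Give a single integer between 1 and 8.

z_0 = 0 + 0i, c = -1.1812 + -0.5160i
Iter 1: z = -1.1812 + -0.5160i, |z|^2 = 1.6616
Iter 2: z = -0.0522 + 0.7030i, |z|^2 = 0.4970
Iter 3: z = -1.6728 + -0.5893i, |z|^2 = 3.1456
Iter 4: z = 1.2697 + 1.4557i, |z|^2 = 3.7312
Iter 5: z = -1.6881 + 3.1806i, |z|^2 = 12.9661
Escaped at iteration 5

Answer: 5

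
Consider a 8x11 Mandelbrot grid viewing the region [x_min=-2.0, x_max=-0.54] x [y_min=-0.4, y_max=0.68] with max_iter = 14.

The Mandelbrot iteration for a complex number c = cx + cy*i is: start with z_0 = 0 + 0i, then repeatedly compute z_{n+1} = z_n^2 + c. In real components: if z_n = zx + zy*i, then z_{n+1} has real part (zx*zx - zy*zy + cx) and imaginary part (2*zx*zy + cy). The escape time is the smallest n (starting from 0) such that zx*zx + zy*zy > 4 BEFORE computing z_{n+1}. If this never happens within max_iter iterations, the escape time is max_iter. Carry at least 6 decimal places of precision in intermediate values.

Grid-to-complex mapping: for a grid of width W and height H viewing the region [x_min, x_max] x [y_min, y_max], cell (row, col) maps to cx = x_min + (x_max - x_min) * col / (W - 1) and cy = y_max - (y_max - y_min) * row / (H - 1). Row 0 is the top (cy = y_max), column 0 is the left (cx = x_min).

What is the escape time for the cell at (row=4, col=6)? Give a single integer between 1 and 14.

Answer: 13

Derivation:
z_0 = 0 + 0i, c = -0.7486 + 0.2480i
Iter 1: z = -0.7486 + 0.2480i, |z|^2 = 0.6219
Iter 2: z = -0.2497 + -0.1233i, |z|^2 = 0.0776
Iter 3: z = -0.7014 + 0.3096i, |z|^2 = 0.5878
Iter 4: z = -0.3524 + -0.1863i, |z|^2 = 0.1589
Iter 5: z = -0.6591 + 0.3793i, |z|^2 = 0.5782
Iter 6: z = -0.4581 + -0.2520i, |z|^2 = 0.2733
Iter 7: z = -0.6022 + 0.4788i, |z|^2 = 0.5920
Iter 8: z = -0.6152 + -0.3287i, |z|^2 = 0.4865
Iter 9: z = -0.4782 + 0.6525i, |z|^2 = 0.6544
Iter 10: z = -0.9456 + -0.3760i, |z|^2 = 1.0356
Iter 11: z = 0.0042 + 0.9592i, |z|^2 = 0.9200
Iter 12: z = -1.6685 + 0.2561i, |z|^2 = 2.8496
Iter 13: z = 1.9699 + -0.6066i, |z|^2 = 4.2483
Escaped at iteration 13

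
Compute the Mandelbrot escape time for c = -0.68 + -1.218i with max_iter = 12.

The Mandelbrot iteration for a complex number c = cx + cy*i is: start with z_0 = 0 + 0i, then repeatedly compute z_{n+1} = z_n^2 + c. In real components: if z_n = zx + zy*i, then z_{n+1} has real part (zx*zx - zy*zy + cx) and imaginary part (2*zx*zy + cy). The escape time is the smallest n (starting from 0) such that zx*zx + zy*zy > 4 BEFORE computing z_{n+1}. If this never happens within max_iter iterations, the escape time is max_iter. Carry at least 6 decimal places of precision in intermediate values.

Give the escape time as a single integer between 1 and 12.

z_0 = 0 + 0i, c = -0.6800 + -1.2180i
Iter 1: z = -0.6800 + -1.2180i, |z|^2 = 1.9459
Iter 2: z = -1.7011 + 0.4385i, |z|^2 = 3.0861
Iter 3: z = 2.0216 + -2.7098i, |z|^2 = 11.4298
Escaped at iteration 3

Answer: 3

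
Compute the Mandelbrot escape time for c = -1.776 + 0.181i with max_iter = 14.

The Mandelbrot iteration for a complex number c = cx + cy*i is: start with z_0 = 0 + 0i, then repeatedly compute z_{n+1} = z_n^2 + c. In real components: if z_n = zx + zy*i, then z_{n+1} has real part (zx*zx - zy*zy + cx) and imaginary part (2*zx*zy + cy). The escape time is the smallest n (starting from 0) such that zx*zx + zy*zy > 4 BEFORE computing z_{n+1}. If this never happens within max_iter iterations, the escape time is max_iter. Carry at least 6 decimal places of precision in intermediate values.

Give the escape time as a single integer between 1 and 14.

z_0 = 0 + 0i, c = -1.7760 + 0.1810i
Iter 1: z = -1.7760 + 0.1810i, |z|^2 = 3.1869
Iter 2: z = 1.3454 + -0.4619i, |z|^2 = 2.0235
Iter 3: z = -0.1792 + -1.0619i, |z|^2 = 1.1598
Iter 4: z = -2.8716 + 0.5616i, |z|^2 = 8.5613
Escaped at iteration 4

Answer: 4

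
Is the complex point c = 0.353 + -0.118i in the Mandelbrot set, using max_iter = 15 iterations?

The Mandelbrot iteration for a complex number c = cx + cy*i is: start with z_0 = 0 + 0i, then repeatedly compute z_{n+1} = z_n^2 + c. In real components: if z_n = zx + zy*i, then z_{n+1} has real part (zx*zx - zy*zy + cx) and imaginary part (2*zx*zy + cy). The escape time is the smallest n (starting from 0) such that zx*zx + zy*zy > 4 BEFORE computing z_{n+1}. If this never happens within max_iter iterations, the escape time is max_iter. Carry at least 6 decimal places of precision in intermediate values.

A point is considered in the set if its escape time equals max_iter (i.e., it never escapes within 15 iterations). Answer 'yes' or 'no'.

Answer: yes

Derivation:
z_0 = 0 + 0i, c = 0.3530 + -0.1180i
Iter 1: z = 0.3530 + -0.1180i, |z|^2 = 0.1385
Iter 2: z = 0.4637 + -0.2013i, |z|^2 = 0.2555
Iter 3: z = 0.5275 + -0.3047i, |z|^2 = 0.3711
Iter 4: z = 0.5384 + -0.4394i, |z|^2 = 0.4830
Iter 5: z = 0.4498 + -0.5912i, |z|^2 = 0.5518
Iter 6: z = 0.2058 + -0.6498i, |z|^2 = 0.4646
Iter 7: z = -0.0269 + -0.3855i, |z|^2 = 0.1493
Iter 8: z = 0.2051 + -0.0973i, |z|^2 = 0.0515
Iter 9: z = 0.3856 + -0.1579i, |z|^2 = 0.1736
Iter 10: z = 0.4768 + -0.2398i, |z|^2 = 0.2848
Iter 11: z = 0.5228 + -0.3466i, |z|^2 = 0.3935
Iter 12: z = 0.5062 + -0.4805i, |z|^2 = 0.4870
Iter 13: z = 0.3784 + -0.6044i, |z|^2 = 0.5084
Iter 14: z = 0.1309 + -0.5754i, |z|^2 = 0.3482
Did not escape in 15 iterations → in set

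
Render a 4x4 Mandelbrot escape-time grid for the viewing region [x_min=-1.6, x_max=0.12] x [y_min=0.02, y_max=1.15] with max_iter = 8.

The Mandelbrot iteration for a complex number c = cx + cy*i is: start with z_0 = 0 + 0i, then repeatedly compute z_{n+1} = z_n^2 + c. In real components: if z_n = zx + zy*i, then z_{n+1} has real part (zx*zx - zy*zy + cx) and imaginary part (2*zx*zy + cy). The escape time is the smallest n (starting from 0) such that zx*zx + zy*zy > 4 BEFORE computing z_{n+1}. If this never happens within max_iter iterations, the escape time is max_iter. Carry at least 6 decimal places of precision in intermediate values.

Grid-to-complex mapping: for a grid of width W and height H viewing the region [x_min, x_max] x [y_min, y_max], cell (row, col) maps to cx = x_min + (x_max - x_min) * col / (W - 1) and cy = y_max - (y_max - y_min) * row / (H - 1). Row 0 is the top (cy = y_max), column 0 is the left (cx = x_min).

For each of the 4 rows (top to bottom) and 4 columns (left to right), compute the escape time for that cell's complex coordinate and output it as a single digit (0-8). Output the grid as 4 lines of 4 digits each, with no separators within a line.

Answer: 2333
3366
4888
8888

Derivation:
(row=0, col=0): c = -1.6000 + 1.1500i → escape time 2
(row=0, col=1): c = -1.0267 + 1.1500i → escape time 3
(row=0, col=2): c = -0.4533 + 1.1500i → escape time 3
(row=0, col=3): c = 0.1200 + 1.1500i → escape time 3
(row=1, col=0): c = -1.6000 + 0.7733i → escape time 3
(row=1, col=1): c = -1.0267 + 0.7733i → escape time 3
(row=1, col=2): c = -0.4533 + 0.7733i → escape time 6
(row=1, col=3): c = 0.1200 + 0.7733i → escape time 6
(row=2, col=0): c = -1.6000 + 0.3967i → escape time 4
(row=2, col=1): c = -1.0267 + 0.3967i → escape time 8
(row=2, col=2): c = -0.4533 + 0.3967i → escape time 8
(row=2, col=3): c = 0.1200 + 0.3967i → escape time 8
(row=3, col=0): c = -1.6000 + 0.0200i → escape time 8
(row=3, col=1): c = -1.0267 + 0.0200i → escape time 8
(row=3, col=2): c = -0.4533 + 0.0200i → escape time 8
(row=3, col=3): c = 0.1200 + 0.0200i → escape time 8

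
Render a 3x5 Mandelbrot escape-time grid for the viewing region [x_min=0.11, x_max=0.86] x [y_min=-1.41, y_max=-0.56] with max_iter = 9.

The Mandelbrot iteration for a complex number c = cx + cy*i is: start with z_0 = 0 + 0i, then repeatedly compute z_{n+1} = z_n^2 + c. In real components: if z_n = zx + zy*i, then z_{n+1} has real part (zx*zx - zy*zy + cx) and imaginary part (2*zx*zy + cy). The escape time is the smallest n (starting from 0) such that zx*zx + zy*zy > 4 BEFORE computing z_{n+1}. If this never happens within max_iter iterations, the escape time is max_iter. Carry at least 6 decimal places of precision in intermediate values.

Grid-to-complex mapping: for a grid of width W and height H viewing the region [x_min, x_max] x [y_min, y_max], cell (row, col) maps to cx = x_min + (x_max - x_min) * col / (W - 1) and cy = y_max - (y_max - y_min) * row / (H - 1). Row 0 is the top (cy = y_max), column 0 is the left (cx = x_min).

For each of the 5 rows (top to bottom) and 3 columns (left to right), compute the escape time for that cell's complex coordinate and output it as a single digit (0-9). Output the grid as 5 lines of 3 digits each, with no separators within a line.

(row=0, col=0): c = 0.1100 + -0.5600i → escape time 9
(row=0, col=1): c = 0.4850 + -0.5600i → escape time 5
(row=0, col=2): c = 0.8600 + -0.5600i → escape time 3
(row=1, col=0): c = 0.1100 + -0.7725i → escape time 6
(row=1, col=1): c = 0.4850 + -0.7725i → escape time 3
(row=1, col=2): c = 0.8600 + -0.7725i → escape time 2
(row=2, col=0): c = 0.1100 + -0.9850i → escape time 4
(row=2, col=1): c = 0.4850 + -0.9850i → escape time 3
(row=2, col=2): c = 0.8600 + -0.9850i → escape time 2
(row=3, col=0): c = 0.1100 + -1.1975i → escape time 3
(row=3, col=1): c = 0.4850 + -1.1975i → escape time 2
(row=3, col=2): c = 0.8600 + -1.1975i → escape time 2
(row=4, col=0): c = 0.1100 + -1.4100i → escape time 2
(row=4, col=1): c = 0.4850 + -1.4100i → escape time 2
(row=4, col=2): c = 0.8600 + -1.4100i → escape time 2

Answer: 953
632
432
322
222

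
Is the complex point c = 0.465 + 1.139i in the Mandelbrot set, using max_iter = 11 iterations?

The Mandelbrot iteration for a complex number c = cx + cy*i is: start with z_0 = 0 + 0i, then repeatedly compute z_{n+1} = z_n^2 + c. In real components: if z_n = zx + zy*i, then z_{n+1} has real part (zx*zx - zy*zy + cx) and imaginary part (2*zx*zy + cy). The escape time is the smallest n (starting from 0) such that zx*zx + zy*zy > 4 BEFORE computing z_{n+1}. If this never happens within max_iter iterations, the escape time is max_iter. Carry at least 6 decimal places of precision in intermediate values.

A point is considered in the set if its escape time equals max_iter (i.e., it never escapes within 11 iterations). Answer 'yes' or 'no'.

Answer: no

Derivation:
z_0 = 0 + 0i, c = 0.4650 + 1.1390i
Iter 1: z = 0.4650 + 1.1390i, |z|^2 = 1.5135
Iter 2: z = -0.6161 + 2.1983i, |z|^2 = 5.2120
Escaped at iteration 2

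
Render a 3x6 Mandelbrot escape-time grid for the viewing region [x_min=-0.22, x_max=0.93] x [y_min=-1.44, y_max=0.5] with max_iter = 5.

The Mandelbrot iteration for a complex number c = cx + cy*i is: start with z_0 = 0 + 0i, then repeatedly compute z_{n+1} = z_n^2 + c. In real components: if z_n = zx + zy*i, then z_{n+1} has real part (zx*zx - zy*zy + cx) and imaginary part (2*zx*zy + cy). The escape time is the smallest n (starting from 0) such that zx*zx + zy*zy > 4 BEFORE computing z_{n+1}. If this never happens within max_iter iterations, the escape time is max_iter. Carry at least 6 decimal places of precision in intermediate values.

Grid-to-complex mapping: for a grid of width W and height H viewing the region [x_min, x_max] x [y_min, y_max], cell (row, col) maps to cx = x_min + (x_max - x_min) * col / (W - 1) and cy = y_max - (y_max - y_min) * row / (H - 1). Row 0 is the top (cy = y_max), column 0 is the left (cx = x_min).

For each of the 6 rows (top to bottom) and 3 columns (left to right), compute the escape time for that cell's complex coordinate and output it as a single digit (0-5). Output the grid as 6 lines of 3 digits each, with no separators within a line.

(row=0, col=0): c = -0.2200 + 0.5000i → escape time 5
(row=0, col=1): c = 0.3550 + 0.5000i → escape time 5
(row=0, col=2): c = 0.9300 + 0.5000i → escape time 2
(row=1, col=0): c = -0.2200 + 0.1120i → escape time 5
(row=1, col=1): c = 0.3550 + 0.1120i → escape time 5
(row=1, col=2): c = 0.9300 + 0.1120i → escape time 3
(row=2, col=0): c = -0.2200 + -0.2760i → escape time 5
(row=2, col=1): c = 0.3550 + -0.2760i → escape time 5
(row=2, col=2): c = 0.9300 + -0.2760i → escape time 3
(row=3, col=0): c = -0.2200 + -0.6640i → escape time 5
(row=3, col=1): c = 0.3550 + -0.6640i → escape time 5
(row=3, col=2): c = 0.9300 + -0.6640i → escape time 2
(row=4, col=0): c = -0.2200 + -1.0520i → escape time 5
(row=4, col=1): c = 0.3550 + -1.0520i → escape time 3
(row=4, col=2): c = 0.9300 + -1.0520i → escape time 2
(row=5, col=0): c = -0.2200 + -1.4400i → escape time 2
(row=5, col=1): c = 0.3550 + -1.4400i → escape time 2
(row=5, col=2): c = 0.9300 + -1.4400i → escape time 2

Answer: 552
553
553
552
532
222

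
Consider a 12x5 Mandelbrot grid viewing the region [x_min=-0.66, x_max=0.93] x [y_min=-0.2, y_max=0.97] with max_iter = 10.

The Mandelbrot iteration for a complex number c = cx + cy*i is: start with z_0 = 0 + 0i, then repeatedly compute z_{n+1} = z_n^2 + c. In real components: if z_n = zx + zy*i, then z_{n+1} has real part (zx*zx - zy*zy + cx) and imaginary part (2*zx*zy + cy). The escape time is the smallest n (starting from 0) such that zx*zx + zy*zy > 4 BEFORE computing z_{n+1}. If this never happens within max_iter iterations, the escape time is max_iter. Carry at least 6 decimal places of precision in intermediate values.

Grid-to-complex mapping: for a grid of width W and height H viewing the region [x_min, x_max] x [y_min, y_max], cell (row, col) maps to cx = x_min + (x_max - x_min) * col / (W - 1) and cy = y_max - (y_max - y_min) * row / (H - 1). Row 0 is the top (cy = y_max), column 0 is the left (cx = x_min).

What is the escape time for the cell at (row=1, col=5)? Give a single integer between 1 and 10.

z_0 = 0 + 0i, c = 0.0627 + 0.6775i
Iter 1: z = 0.0627 + 0.6775i, |z|^2 = 0.4629
Iter 2: z = -0.3923 + 0.7625i, |z|^2 = 0.7353
Iter 3: z = -0.3647 + 0.0792i, |z|^2 = 0.1393
Iter 4: z = 0.1895 + 0.6197i, |z|^2 = 0.4200
Iter 5: z = -0.2854 + 0.9124i, |z|^2 = 0.9139
Iter 6: z = -0.6882 + 0.1566i, |z|^2 = 0.4982
Iter 7: z = 0.5118 + 0.4619i, |z|^2 = 0.4753
Iter 8: z = 0.1113 + 1.1503i, |z|^2 = 1.3357
Iter 9: z = -1.2481 + 0.9337i, |z|^2 = 2.4296

Answer: 10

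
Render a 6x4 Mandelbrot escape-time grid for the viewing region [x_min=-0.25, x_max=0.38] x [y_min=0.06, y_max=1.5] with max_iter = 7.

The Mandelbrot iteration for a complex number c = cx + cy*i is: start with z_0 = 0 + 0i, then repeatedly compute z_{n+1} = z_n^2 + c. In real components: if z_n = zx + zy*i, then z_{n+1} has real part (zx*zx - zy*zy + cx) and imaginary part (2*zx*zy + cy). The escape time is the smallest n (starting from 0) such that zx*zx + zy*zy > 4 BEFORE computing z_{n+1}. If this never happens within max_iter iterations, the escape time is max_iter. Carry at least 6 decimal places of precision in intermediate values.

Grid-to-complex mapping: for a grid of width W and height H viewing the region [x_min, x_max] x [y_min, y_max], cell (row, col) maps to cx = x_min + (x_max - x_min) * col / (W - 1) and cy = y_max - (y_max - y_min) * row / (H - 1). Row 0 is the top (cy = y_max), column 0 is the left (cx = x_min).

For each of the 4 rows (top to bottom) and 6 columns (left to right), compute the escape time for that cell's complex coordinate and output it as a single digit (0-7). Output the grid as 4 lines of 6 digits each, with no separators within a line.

Answer: 222222
677443
777777
777777

Derivation:
(row=0, col=0): c = -0.2500 + 1.5000i → escape time 2
(row=0, col=1): c = -0.1240 + 1.5000i → escape time 2
(row=0, col=2): c = 0.0020 + 1.5000i → escape time 2
(row=0, col=3): c = 0.1280 + 1.5000i → escape time 2
(row=0, col=4): c = 0.2540 + 1.5000i → escape time 2
(row=0, col=5): c = 0.3800 + 1.5000i → escape time 2
(row=1, col=0): c = -0.2500 + 1.0200i → escape time 6
(row=1, col=1): c = -0.1240 + 1.0200i → escape time 7
(row=1, col=2): c = 0.0020 + 1.0200i → escape time 7
(row=1, col=3): c = 0.1280 + 1.0200i → escape time 4
(row=1, col=4): c = 0.2540 + 1.0200i → escape time 4
(row=1, col=5): c = 0.3800 + 1.0200i → escape time 3
(row=2, col=0): c = -0.2500 + 0.5400i → escape time 7
(row=2, col=1): c = -0.1240 + 0.5400i → escape time 7
(row=2, col=2): c = 0.0020 + 0.5400i → escape time 7
(row=2, col=3): c = 0.1280 + 0.5400i → escape time 7
(row=2, col=4): c = 0.2540 + 0.5400i → escape time 7
(row=2, col=5): c = 0.3800 + 0.5400i → escape time 7
(row=3, col=0): c = -0.2500 + 0.0600i → escape time 7
(row=3, col=1): c = -0.1240 + 0.0600i → escape time 7
(row=3, col=2): c = 0.0020 + 0.0600i → escape time 7
(row=3, col=3): c = 0.1280 + 0.0600i → escape time 7
(row=3, col=4): c = 0.2540 + 0.0600i → escape time 7
(row=3, col=5): c = 0.3800 + 0.0600i → escape time 7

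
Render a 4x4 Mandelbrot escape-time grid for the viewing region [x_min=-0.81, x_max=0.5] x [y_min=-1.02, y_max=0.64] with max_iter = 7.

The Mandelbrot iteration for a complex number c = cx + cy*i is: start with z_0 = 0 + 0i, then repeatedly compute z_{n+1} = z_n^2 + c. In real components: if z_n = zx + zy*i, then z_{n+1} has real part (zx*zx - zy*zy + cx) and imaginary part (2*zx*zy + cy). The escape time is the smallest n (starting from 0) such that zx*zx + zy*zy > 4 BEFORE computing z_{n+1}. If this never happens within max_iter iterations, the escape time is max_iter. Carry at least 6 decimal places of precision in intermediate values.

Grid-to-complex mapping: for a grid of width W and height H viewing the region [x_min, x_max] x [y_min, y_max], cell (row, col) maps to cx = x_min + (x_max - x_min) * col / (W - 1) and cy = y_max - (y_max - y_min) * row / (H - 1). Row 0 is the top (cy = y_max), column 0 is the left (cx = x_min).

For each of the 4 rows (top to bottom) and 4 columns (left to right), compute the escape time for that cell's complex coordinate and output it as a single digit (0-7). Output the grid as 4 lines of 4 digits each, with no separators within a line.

Answer: 5774
7775
6775
3442

Derivation:
(row=0, col=0): c = -0.8100 + 0.6400i → escape time 5
(row=0, col=1): c = -0.3733 + 0.6400i → escape time 7
(row=0, col=2): c = 0.0633 + 0.6400i → escape time 7
(row=0, col=3): c = 0.5000 + 0.6400i → escape time 4
(row=1, col=0): c = -0.8100 + 0.0867i → escape time 7
(row=1, col=1): c = -0.3733 + 0.0867i → escape time 7
(row=1, col=2): c = 0.0633 + 0.0867i → escape time 7
(row=1, col=3): c = 0.5000 + 0.0867i → escape time 5
(row=2, col=0): c = -0.8100 + -0.4667i → escape time 6
(row=2, col=1): c = -0.3733 + -0.4667i → escape time 7
(row=2, col=2): c = 0.0633 + -0.4667i → escape time 7
(row=2, col=3): c = 0.5000 + -0.4667i → escape time 5
(row=3, col=0): c = -0.8100 + -1.0200i → escape time 3
(row=3, col=1): c = -0.3733 + -1.0200i → escape time 4
(row=3, col=2): c = 0.0633 + -1.0200i → escape time 4
(row=3, col=3): c = 0.5000 + -1.0200i → escape time 2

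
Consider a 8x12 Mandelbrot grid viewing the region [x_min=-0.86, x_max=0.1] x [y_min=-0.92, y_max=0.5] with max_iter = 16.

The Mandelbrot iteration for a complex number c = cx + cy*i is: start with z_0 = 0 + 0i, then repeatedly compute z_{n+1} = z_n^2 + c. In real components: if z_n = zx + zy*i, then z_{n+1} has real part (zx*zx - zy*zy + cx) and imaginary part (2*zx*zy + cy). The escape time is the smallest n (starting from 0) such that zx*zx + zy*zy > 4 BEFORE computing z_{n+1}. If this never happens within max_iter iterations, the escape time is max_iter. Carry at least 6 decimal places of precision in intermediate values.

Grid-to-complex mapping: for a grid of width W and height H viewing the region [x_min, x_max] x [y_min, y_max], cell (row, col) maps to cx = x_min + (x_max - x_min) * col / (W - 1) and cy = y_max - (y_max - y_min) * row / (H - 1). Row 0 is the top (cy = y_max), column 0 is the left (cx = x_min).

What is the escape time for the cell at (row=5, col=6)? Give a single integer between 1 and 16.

Answer: 16

Derivation:
z_0 = 0 + 0i, c = -0.0371 + -0.1455i
Iter 1: z = -0.0371 + -0.1455i, |z|^2 = 0.0225
Iter 2: z = -0.0569 + -0.1346i, |z|^2 = 0.0214
Iter 3: z = -0.0520 + -0.1301i, |z|^2 = 0.0196
Iter 4: z = -0.0514 + -0.1319i, |z|^2 = 0.0200
Iter 5: z = -0.0519 + -0.1319i, |z|^2 = 0.0201
Iter 6: z = -0.0518 + -0.1318i, |z|^2 = 0.0200
Iter 7: z = -0.0518 + -0.1318i, |z|^2 = 0.0201
Iter 8: z = -0.0518 + -0.1318i, |z|^2 = 0.0201
Iter 9: z = -0.0518 + -0.1318i, |z|^2 = 0.0201
Iter 10: z = -0.0518 + -0.1318i, |z|^2 = 0.0201
Iter 11: z = -0.0518 + -0.1318i, |z|^2 = 0.0201
Iter 12: z = -0.0518 + -0.1318i, |z|^2 = 0.0201
Iter 13: z = -0.0518 + -0.1318i, |z|^2 = 0.0201
Iter 14: z = -0.0518 + -0.1318i, |z|^2 = 0.0201
Iter 15: z = -0.0518 + -0.1318i, |z|^2 = 0.0201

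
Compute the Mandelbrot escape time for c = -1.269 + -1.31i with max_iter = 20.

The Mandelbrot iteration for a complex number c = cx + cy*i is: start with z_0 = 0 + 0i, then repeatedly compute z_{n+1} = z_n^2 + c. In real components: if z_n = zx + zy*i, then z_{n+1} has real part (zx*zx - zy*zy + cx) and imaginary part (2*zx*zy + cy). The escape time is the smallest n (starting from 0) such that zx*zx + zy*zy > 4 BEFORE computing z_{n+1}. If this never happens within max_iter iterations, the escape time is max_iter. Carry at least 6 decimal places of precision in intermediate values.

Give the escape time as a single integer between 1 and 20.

z_0 = 0 + 0i, c = -1.2690 + -1.3100i
Iter 1: z = -1.2690 + -1.3100i, |z|^2 = 3.3265
Iter 2: z = -1.3747 + 2.0148i, |z|^2 = 5.9492
Escaped at iteration 2

Answer: 2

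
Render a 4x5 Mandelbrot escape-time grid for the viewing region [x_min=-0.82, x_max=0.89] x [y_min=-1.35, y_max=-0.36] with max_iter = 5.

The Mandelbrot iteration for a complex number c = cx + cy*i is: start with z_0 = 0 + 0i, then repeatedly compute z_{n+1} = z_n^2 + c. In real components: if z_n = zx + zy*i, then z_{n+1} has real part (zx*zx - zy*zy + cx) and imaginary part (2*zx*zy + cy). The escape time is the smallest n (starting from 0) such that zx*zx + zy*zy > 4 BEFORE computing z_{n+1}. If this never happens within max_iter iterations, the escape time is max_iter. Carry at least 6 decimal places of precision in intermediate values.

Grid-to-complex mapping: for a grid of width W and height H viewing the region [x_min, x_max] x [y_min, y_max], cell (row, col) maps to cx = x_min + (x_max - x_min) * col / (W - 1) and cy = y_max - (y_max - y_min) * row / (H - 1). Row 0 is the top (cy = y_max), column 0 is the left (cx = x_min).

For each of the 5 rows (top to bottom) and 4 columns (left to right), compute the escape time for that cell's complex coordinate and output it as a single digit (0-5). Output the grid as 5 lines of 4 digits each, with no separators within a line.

Answer: 5553
5552
4542
3532
2222

Derivation:
(row=0, col=0): c = -0.8200 + -0.3600i → escape time 5
(row=0, col=1): c = -0.2500 + -0.3600i → escape time 5
(row=0, col=2): c = 0.3200 + -0.3600i → escape time 5
(row=0, col=3): c = 0.8900 + -0.3600i → escape time 3
(row=1, col=0): c = -0.8200 + -0.6075i → escape time 5
(row=1, col=1): c = -0.2500 + -0.6075i → escape time 5
(row=1, col=2): c = 0.3200 + -0.6075i → escape time 5
(row=1, col=3): c = 0.8900 + -0.6075i → escape time 2
(row=2, col=0): c = -0.8200 + -0.8550i → escape time 4
(row=2, col=1): c = -0.2500 + -0.8550i → escape time 5
(row=2, col=2): c = 0.3200 + -0.8550i → escape time 4
(row=2, col=3): c = 0.8900 + -0.8550i → escape time 2
(row=3, col=0): c = -0.8200 + -1.1025i → escape time 3
(row=3, col=1): c = -0.2500 + -1.1025i → escape time 5
(row=3, col=2): c = 0.3200 + -1.1025i → escape time 3
(row=3, col=3): c = 0.8900 + -1.1025i → escape time 2
(row=4, col=0): c = -0.8200 + -1.3500i → escape time 2
(row=4, col=1): c = -0.2500 + -1.3500i → escape time 2
(row=4, col=2): c = 0.3200 + -1.3500i → escape time 2
(row=4, col=3): c = 0.8900 + -1.3500i → escape time 2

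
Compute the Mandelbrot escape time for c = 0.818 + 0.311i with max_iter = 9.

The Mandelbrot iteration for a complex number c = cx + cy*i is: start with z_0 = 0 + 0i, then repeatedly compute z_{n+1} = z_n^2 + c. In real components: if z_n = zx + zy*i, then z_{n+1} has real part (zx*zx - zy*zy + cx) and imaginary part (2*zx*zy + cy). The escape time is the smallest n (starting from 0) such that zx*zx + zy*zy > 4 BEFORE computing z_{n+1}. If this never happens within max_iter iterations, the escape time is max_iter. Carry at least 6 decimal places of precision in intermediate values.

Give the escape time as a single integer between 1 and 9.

z_0 = 0 + 0i, c = 0.8180 + 0.3110i
Iter 1: z = 0.8180 + 0.3110i, |z|^2 = 0.7658
Iter 2: z = 1.3904 + 0.8198i, |z|^2 = 2.6053
Iter 3: z = 2.0792 + 2.5907i, |z|^2 = 11.0346
Escaped at iteration 3

Answer: 3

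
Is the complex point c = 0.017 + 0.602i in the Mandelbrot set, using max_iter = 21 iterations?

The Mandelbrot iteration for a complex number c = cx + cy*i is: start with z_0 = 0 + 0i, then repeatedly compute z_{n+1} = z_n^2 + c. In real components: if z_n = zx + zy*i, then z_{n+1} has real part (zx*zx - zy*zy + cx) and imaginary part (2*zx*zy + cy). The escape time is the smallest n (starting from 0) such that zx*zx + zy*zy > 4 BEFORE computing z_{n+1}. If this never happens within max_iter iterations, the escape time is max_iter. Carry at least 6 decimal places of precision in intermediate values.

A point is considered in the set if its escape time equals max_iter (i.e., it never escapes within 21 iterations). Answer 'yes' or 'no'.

z_0 = 0 + 0i, c = 0.0170 + 0.6020i
Iter 1: z = 0.0170 + 0.6020i, |z|^2 = 0.3627
Iter 2: z = -0.3451 + 0.6225i, |z|^2 = 0.5066
Iter 3: z = -0.2514 + 0.1724i, |z|^2 = 0.0929
Iter 4: z = 0.0505 + 0.5154i, |z|^2 = 0.2681
Iter 5: z = -0.2460 + 0.6540i, |z|^2 = 0.4883
Iter 6: z = -0.3502 + 0.2802i, |z|^2 = 0.2011
Iter 7: z = 0.0612 + 0.4058i, |z|^2 = 0.1684
Iter 8: z = -0.1439 + 0.6516i, |z|^2 = 0.4453
Iter 9: z = -0.3869 + 0.4145i, |z|^2 = 0.3215
Iter 10: z = -0.0051 + 0.2813i, |z|^2 = 0.0791
Iter 11: z = -0.0621 + 0.5991i, |z|^2 = 0.3628
Iter 12: z = -0.3381 + 0.5276i, |z|^2 = 0.3927
Iter 13: z = -0.1470 + 0.2452i, |z|^2 = 0.0817
Iter 14: z = -0.0215 + 0.5299i, |z|^2 = 0.2812
Iter 15: z = -0.2633 + 0.5792i, |z|^2 = 0.4048
Iter 16: z = -0.2491 + 0.2970i, |z|^2 = 0.1503
Iter 17: z = -0.0091 + 0.4540i, |z|^2 = 0.2062
Iter 18: z = -0.1891 + 0.5937i, |z|^2 = 0.3882
Iter 19: z = -0.2998 + 0.3775i, |z|^2 = 0.2324
Iter 20: z = -0.0357 + 0.3757i, |z|^2 = 0.1424
Did not escape in 21 iterations → in set

Answer: yes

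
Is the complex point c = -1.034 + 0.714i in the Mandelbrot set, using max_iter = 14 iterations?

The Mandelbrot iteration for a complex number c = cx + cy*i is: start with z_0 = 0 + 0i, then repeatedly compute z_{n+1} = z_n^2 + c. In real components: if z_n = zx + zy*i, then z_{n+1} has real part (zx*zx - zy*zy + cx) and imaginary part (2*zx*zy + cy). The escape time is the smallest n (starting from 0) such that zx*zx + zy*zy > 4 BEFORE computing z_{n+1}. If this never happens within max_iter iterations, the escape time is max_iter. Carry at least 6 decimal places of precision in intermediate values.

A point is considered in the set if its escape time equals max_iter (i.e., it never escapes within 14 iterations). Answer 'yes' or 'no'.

z_0 = 0 + 0i, c = -1.0340 + 0.7140i
Iter 1: z = -1.0340 + 0.7140i, |z|^2 = 1.5790
Iter 2: z = -0.4746 + -0.7626i, |z|^2 = 0.8068
Iter 3: z = -1.3902 + 1.4379i, |z|^2 = 4.0001
Escaped at iteration 3

Answer: no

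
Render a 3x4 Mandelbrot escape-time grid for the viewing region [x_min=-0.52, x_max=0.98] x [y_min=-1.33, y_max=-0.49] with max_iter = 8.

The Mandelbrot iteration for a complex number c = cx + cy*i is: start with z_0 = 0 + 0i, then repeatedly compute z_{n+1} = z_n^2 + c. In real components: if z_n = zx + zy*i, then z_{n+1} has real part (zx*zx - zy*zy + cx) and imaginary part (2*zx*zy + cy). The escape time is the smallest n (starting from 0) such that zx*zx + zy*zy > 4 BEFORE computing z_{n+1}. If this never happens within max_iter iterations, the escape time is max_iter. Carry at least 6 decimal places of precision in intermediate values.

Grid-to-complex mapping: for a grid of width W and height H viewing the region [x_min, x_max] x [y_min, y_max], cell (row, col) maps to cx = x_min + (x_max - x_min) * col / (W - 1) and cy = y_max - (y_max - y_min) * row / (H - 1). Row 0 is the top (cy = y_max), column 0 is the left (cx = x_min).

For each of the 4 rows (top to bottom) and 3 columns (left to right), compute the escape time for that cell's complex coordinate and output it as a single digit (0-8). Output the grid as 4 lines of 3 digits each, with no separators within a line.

(row=0, col=0): c = -0.5200 + -0.4900i → escape time 8
(row=0, col=1): c = 0.2300 + -0.4900i → escape time 8
(row=0, col=2): c = 0.9800 + -0.4900i → escape time 2
(row=1, col=0): c = -0.5200 + -0.7700i → escape time 6
(row=1, col=1): c = 0.2300 + -0.7700i → escape time 5
(row=1, col=2): c = 0.9800 + -0.7700i → escape time 2
(row=2, col=0): c = -0.5200 + -1.0500i → escape time 4
(row=2, col=1): c = 0.2300 + -1.0500i → escape time 3
(row=2, col=2): c = 0.9800 + -1.0500i → escape time 2
(row=3, col=0): c = -0.5200 + -1.3300i → escape time 2
(row=3, col=1): c = 0.2300 + -1.3300i → escape time 2
(row=3, col=2): c = 0.9800 + -1.3300i → escape time 2

Answer: 882
652
432
222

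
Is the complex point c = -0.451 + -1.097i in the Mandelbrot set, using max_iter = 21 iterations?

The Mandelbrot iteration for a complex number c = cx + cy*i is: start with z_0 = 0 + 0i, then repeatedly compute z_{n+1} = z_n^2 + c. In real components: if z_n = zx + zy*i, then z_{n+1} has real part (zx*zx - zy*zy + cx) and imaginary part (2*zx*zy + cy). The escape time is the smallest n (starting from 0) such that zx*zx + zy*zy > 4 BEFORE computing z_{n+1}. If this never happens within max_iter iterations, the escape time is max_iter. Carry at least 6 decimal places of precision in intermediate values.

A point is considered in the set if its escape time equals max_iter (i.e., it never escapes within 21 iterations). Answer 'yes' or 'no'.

Answer: no

Derivation:
z_0 = 0 + 0i, c = -0.4510 + -1.0970i
Iter 1: z = -0.4510 + -1.0970i, |z|^2 = 1.4068
Iter 2: z = -1.4510 + -0.1075i, |z|^2 = 2.1170
Iter 3: z = 1.6429 + -0.7850i, |z|^2 = 3.3153
Iter 4: z = 1.6318 + -3.6764i, |z|^2 = 16.1782
Escaped at iteration 4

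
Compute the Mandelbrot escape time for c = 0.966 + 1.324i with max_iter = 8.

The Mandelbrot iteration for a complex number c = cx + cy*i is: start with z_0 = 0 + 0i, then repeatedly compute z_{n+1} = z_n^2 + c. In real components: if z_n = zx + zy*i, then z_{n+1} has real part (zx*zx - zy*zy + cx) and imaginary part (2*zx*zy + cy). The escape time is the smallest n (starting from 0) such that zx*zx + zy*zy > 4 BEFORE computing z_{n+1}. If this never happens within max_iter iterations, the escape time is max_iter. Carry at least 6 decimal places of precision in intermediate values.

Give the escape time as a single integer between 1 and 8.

z_0 = 0 + 0i, c = 0.9660 + 1.3240i
Iter 1: z = 0.9660 + 1.3240i, |z|^2 = 2.6861
Iter 2: z = 0.1462 + 3.8820i, |z|^2 = 15.0910
Escaped at iteration 2

Answer: 2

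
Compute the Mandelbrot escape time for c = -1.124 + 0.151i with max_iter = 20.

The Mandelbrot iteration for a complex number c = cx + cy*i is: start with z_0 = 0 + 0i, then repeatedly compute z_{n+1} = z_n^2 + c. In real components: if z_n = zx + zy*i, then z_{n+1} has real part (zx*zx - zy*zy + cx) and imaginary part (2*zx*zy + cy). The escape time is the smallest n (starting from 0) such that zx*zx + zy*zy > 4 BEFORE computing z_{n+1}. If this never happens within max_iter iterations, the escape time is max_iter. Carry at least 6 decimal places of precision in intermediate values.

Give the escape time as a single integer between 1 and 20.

z_0 = 0 + 0i, c = -1.1240 + 0.1510i
Iter 1: z = -1.1240 + 0.1510i, |z|^2 = 1.2862
Iter 2: z = 0.1166 + -0.1884i, |z|^2 = 0.0491
Iter 3: z = -1.1459 + 0.1071i, |z|^2 = 1.3246
Iter 4: z = 0.1777 + -0.0944i, |z|^2 = 0.0405
Iter 5: z = -1.1013 + 0.1175i, |z|^2 = 1.2267
Iter 6: z = 0.0751 + -0.1077i, |z|^2 = 0.0173
Iter 7: z = -1.1300 + 0.1348i, |z|^2 = 1.2950
Iter 8: z = 0.1346 + -0.1537i, |z|^2 = 0.0417
Iter 9: z = -1.1295 + 0.1096i, |z|^2 = 1.2877
Iter 10: z = 0.1397 + -0.0966i, |z|^2 = 0.0289
Iter 11: z = -1.1138 + 0.1240i, |z|^2 = 1.2560
Iter 12: z = 0.1012 + -0.1252i, |z|^2 = 0.0259
Iter 13: z = -1.1294 + 0.1257i, |z|^2 = 1.2914
Iter 14: z = 0.1358 + -0.1328i, |z|^2 = 0.0361
Iter 15: z = -1.1232 + 0.1149i, |z|^2 = 1.2748
Iter 16: z = 0.1244 + -0.1071i, |z|^2 = 0.0269
Iter 17: z = -1.1200 + 0.1244i, |z|^2 = 1.2699
Iter 18: z = 0.1150 + -0.1276i, |z|^2 = 0.0295
Iter 19: z = -1.1271 + 0.1217i, |z|^2 = 1.2850

Answer: 20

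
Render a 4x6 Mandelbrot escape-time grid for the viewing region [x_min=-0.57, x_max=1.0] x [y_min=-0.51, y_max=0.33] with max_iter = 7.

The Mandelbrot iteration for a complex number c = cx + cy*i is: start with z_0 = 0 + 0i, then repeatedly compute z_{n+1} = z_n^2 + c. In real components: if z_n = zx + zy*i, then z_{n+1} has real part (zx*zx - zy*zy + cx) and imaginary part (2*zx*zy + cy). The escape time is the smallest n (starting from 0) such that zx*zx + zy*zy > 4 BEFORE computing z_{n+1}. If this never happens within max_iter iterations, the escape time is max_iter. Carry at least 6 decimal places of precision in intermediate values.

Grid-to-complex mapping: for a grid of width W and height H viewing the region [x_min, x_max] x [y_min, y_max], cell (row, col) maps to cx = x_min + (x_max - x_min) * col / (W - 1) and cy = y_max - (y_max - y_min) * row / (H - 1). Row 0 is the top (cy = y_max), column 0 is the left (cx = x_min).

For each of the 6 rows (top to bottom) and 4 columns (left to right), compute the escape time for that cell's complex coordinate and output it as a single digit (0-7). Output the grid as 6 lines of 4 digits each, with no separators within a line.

Answer: 7772
7752
7752
7752
7772
7752

Derivation:
(row=0, col=0): c = -0.5700 + 0.3300i → escape time 7
(row=0, col=1): c = -0.0467 + 0.3300i → escape time 7
(row=0, col=2): c = 0.4767 + 0.3300i → escape time 7
(row=0, col=3): c = 1.0000 + 0.3300i → escape time 2
(row=1, col=0): c = -0.5700 + 0.1620i → escape time 7
(row=1, col=1): c = -0.0467 + 0.1620i → escape time 7
(row=1, col=2): c = 0.4767 + 0.1620i → escape time 5
(row=1, col=3): c = 1.0000 + 0.1620i → escape time 2
(row=2, col=0): c = -0.5700 + -0.0060i → escape time 7
(row=2, col=1): c = -0.0467 + -0.0060i → escape time 7
(row=2, col=2): c = 0.4767 + -0.0060i → escape time 5
(row=2, col=3): c = 1.0000 + -0.0060i → escape time 2
(row=3, col=0): c = -0.5700 + -0.1740i → escape time 7
(row=3, col=1): c = -0.0467 + -0.1740i → escape time 7
(row=3, col=2): c = 0.4767 + -0.1740i → escape time 5
(row=3, col=3): c = 1.0000 + -0.1740i → escape time 2
(row=4, col=0): c = -0.5700 + -0.3420i → escape time 7
(row=4, col=1): c = -0.0467 + -0.3420i → escape time 7
(row=4, col=2): c = 0.4767 + -0.3420i → escape time 7
(row=4, col=3): c = 1.0000 + -0.3420i → escape time 2
(row=5, col=0): c = -0.5700 + -0.5100i → escape time 7
(row=5, col=1): c = -0.0467 + -0.5100i → escape time 7
(row=5, col=2): c = 0.4767 + -0.5100i → escape time 5
(row=5, col=3): c = 1.0000 + -0.5100i → escape time 2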